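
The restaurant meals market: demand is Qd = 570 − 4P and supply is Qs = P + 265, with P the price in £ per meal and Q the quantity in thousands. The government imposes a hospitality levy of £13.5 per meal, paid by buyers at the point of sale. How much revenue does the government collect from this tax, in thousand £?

Tax revenue = £4255.2 thousand.

Before the tax: set 570 − 4P = P + 265 → P* = £61, Q* = 326.
With the tax collected from buyers, demand (in seller-price terms) shifts: Qd = 570 − 4(P + 13.5).
New equilibrium: buyers pay £63.7, sellers receive £50.2, Q = 315.2. (Wedge: Pb − Ps = 13.5.)
Revenue = t · Q = 13.5 · 315.2 = £4255.2.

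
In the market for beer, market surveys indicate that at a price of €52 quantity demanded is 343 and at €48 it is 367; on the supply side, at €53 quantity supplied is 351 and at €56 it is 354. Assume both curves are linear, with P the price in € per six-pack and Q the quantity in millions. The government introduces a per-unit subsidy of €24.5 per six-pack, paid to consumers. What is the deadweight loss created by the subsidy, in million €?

Demand slope: (367 − 343)/(48 − 52) = -6, so Qd = 655 − 6P.
Supply slope: (354 − 351)/(56 − 53) = 1, so Qs = P + 298.
Without the subsidy, 655 − 6P = P + 298 gives 7P = 357, so P* = €51 and Q* = 349.
With a per-unit subsidy paid to consumers, each effectively pays P − 24.5, so demand becomes Qd = 655 − 6(P − 24.5).
Solving gives Q = 370 with consumers paying €47.5 and suppliers receiving €72 (the €24.5 wedge).
Quantity rises by |ΔQ| = |349 − 370| = 21.
DWL = ½ · t · |ΔQ| = ½ · 24.5 · 21 = €257.25.

Deadweight loss = €257.25 million.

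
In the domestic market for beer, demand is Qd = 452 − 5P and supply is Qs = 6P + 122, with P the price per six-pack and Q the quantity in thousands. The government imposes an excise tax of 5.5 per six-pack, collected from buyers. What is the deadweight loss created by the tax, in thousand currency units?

Deadweight loss = 41.25 thousand.

Without the tax, 452 − 5P = 6P + 122 gives 11P = 330, so P* = 30 and Q* = 302.
With the tax collected from buyers, demand (in seller-price terms) shifts: Qd = 452 − 5(P + 5.5).
Solving gives Q = 287 with buyers paying 33 and producers receiving 27.5 (the 5.5 wedge).
Quantity falls by |ΔQ| = |302 − 287| = 15.
DWL = ½ · t · |ΔQ| = ½ · 5.5 · 15 = 41.25.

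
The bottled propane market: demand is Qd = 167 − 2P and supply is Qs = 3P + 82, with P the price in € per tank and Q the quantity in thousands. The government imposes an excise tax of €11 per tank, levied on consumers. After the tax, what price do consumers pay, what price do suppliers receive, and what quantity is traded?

Consumers pay €23.6; suppliers receive €12.6; quantity = 119.8.

Without the tax, 167 − 2P = 3P + 82 gives 5P = 85, so P* = €17 and Q* = 133.
With the tax collected from consumers, demand (in seller-price terms) shifts: Qd = 167 − 2(P + 11).
New equilibrium: consumers pay €23.6, suppliers receive €12.6, Q = 119.8. (Wedge: Pb − Ps = 11.)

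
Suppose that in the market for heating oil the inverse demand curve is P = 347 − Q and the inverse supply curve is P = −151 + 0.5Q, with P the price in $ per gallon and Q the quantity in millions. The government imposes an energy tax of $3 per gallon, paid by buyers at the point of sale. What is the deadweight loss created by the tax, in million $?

Deadweight loss = $3 million.

Rewrite in direct form: Qd = 347 − P and Qs = 2P + 302.
Without the tax, 347 − P = 2P + 302 gives 3P = 45, so P* = $15 and Q* = 332.
With the tax collected from buyers, demand (in seller-price terms) shifts: Qd = 347 − (P + 3).
New equilibrium: buyers pay $17, suppliers receive $14, Q = 330. (Wedge: Pb − Ps = 3.)
Quantity falls by |ΔQ| = |332 − 330| = 2.
DWL = ½ · t · |ΔQ| = ½ · 3 · 2 = $3.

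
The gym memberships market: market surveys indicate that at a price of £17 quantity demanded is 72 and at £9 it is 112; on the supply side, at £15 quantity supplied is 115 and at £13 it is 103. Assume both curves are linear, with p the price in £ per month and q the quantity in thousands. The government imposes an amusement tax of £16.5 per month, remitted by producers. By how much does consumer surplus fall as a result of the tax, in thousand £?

Consumer surplus falls by £670.5 thousand.

Demand slope: (112 − 72)/(9 − 17) = -5, so qd = 157 − 5p.
Supply slope: (103 − 115)/(13 − 15) = 6, so qs = 6p + 25.
Before the tax: set 157 − 5p = 6p + 25 → p* = £12, q* = 97.
With the tax collected from producers, supply shifts: qs = 6(p − 16.5) + 25.
Solving gives q = 52 with buyers paying £21 and producers receiving £4.5 (the £16.5 wedge).
ΔCS is the trapezoid between Q = 52 and Q = 97 of height £9: ½ · (97 + 52) · 9 = £670.5.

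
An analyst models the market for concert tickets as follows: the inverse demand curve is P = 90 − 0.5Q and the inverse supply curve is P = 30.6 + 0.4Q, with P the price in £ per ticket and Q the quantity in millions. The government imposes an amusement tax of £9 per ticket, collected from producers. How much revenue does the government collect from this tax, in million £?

Tax revenue = £504 million.

Rewrite in direct form: Qd = 180 − 2P and Qs = 2.5P − 76.5.
Without the tax, 180 − 2P = 2.5P − 76.5 gives 4.5P = 256.5, so P* = £57 and Q* = 66.
With the tax collected from producers, supply shifts: Qs = 2.5(P − 9) − 76.5.
New equilibrium: buyers pay £62, producers receive £53, Q = 56. (Wedge: Pb − Ps = 9.)
Revenue = t · Q = 9 · 56 = £504.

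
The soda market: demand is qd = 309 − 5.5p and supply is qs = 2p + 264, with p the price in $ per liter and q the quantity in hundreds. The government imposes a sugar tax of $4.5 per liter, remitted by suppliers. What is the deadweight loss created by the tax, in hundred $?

Before the tax: set 309 − 5.5p = 2p + 264 → p* = $6, q* = 276.
With the tax collected from suppliers, supply shifts: qs = 2(p − 4.5) + 264.
Solving gives q = 269.4 with consumers paying $7.2 and suppliers receiving $2.7 (the $4.5 wedge).
Quantity falls by |ΔQ| = |276 − 269.4| = 6.6.
DWL = ½ · t · |ΔQ| = ½ · 4.5 · 6.6 = $14.85.

Deadweight loss = $14.85 hundred.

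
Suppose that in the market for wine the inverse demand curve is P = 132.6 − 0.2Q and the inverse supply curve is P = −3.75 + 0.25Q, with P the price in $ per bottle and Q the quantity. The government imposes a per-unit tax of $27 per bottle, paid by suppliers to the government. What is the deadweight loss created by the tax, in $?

Deadweight loss = $810.

Inverting to Q(P) form: Qd = 663 − 5P; Qs = 4P + 15.
Before the tax: set 663 − 5P = 4P + 15 → P* = $72, Q* = 303.
With the tax collected from suppliers, supply shifts: Qs = 4(P − 27) + 15.
Solving gives Q = 243 with buyers paying $84 and suppliers receiving $57 (the $27 wedge).
Quantity falls by |ΔQ| = |303 − 243| = 60.
DWL = ½ · t · |ΔQ| = ½ · 27 · 60 = $810.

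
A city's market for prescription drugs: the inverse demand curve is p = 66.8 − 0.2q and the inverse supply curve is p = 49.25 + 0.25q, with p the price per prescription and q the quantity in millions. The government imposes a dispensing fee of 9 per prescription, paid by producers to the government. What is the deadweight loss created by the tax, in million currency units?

Inverting to q(p) form: qd = 334 − 5p; qs = 4p − 197.
Without the tax, 334 − 5p = 4p − 197 gives 9p = 531, so p* = 59 and q* = 39.
With the tax collected from producers, supply shifts: qs = 4(p − 9) − 197.
New equilibrium: buyers pay 63, producers receive 54, q = 19. (Wedge: pb − ps = 9.)
Quantity falls by |ΔQ| = |39 − 19| = 20.
DWL = ½ · t · |ΔQ| = ½ · 9 · 20 = 90.

Deadweight loss = 90 million.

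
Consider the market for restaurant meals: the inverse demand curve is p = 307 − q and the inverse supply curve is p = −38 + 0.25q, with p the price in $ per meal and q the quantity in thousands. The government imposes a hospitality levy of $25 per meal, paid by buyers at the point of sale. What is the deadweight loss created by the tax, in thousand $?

Deadweight loss = $250 thousand.

Inverting to q(p) form: qd = 307 − p; qs = 4p + 152.
Before the tax: set 307 − p = 4p + 152 → p* = $31, q* = 276.
With the tax collected from buyers, demand (in seller-price terms) shifts: qd = 307 − (p + 25).
New equilibrium: buyers pay $51, sellers receive $26, q = 256. (Wedge: pb − ps = 25.)
Quantity falls by |ΔQ| = |276 − 256| = 20.
DWL = ½ · t · |ΔQ| = ½ · 25 · 20 = $250.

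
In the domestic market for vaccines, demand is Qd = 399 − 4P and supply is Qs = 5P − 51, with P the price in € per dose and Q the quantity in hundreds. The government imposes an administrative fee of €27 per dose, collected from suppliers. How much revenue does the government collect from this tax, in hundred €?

Without the tax, 399 − 4P = 5P − 51 gives 9P = 450, so P* = €50 and Q* = 199.
With the tax collected from suppliers, supply shifts: Qs = 5(P − 27) − 51.
Solving gives Q = 139 with buyers paying €65 and suppliers receiving €38 (the €27 wedge).
Revenue = t · Q = 27 · 139 = €3753.

Tax revenue = €3753 hundred.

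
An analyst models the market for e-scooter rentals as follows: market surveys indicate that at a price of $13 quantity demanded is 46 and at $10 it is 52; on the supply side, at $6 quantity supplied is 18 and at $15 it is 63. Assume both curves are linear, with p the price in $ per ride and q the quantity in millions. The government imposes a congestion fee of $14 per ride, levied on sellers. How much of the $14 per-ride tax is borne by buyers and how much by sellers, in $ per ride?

Demand slope: (52 − 46)/(10 − 13) = -2, so qd = 72 − 2p.
Supply slope: (63 − 18)/(15 − 6) = 5, so qs = 5p − 12.
Before the tax: set 72 − 2p = 5p − 12 → p* = $12, q* = 48.
With the tax collected from sellers, supply shifts: qs = 5(p − 14) − 12.
Solving gives q = 28 with buyers paying $22 and sellers receiving $8 (the $14 wedge).
Burden on buyers: $10; on sellers: $4. (They sum to $14.)
The less price-elastic side of the market bears the larger share of a per-unit tax.

Buyers bear $10 per ride; sellers bear $4 per ride.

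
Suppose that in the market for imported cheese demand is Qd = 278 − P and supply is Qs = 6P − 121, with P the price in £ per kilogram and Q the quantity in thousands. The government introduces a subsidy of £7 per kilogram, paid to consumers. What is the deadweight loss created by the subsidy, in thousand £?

Deadweight loss = £21 thousand.

Without the subsidy, 278 − P = 6P − 121 gives 7P = 399, so P* = £57 and Q* = 221.
With a per-unit subsidy paid to consumers, each effectively pays P − 7, so demand becomes Qd = 278 − (P − 7).
Solving gives Q = 227 with consumers paying £51 and producers receiving £58 (the £7 wedge).
Quantity rises by |ΔQ| = |221 − 227| = 6.
DWL = ½ · t · |ΔQ| = ½ · 7 · 6 = £21.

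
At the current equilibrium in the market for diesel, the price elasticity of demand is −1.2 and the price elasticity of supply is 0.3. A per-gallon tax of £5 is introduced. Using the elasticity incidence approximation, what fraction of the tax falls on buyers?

Buyers' share ≈ 0.2.

Incidence ratio: buyers' share ≈ εs / (εs + |εd|) = 0.3 / (0.3 + 1.2) = 0.2.
Supply is the less elastic side, so buyers bear the smaller share.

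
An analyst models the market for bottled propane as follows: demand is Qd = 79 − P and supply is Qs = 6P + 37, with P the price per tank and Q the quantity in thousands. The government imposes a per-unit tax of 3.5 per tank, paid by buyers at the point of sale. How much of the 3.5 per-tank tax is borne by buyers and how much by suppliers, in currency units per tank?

Before the tax: set 79 − P = 6P + 37 → P* = 6, Q* = 73.
With the tax collected from buyers, demand (in seller-price terms) shifts: Qd = 79 − (P + 3.5).
Solving gives Q = 70 with buyers paying 9 and suppliers receiving 5.5 (the 3.5 wedge).
Burden on buyers: 3; on suppliers: 0.5. (They sum to 3.5.)

Buyers bear 3 per tank; suppliers bear 0.5 per tank.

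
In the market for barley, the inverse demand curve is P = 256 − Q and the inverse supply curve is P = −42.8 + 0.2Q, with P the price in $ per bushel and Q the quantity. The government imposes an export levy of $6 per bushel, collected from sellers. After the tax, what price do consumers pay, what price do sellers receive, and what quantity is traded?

Inverting to Q(P) form: Qd = 256 − P; Qs = 5P + 214.
Without the tax, 256 − P = 5P + 214 gives 6P = 42, so P* = $7 and Q* = 249.
With the tax collected from sellers, supply shifts: Qs = 5(P − 6) + 214.
Solving gives Q = 244 with consumers paying $12 and sellers receiving $6 (the $6 wedge).

Consumers pay $12; sellers receive $6; quantity = 244.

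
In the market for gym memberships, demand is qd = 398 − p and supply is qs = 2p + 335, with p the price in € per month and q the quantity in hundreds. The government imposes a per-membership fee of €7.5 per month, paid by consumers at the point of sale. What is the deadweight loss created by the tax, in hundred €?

Deadweight loss = €18.75 hundred.

Without the tax, 398 − p = 2p + 335 gives 3p = 63, so p* = €21 and q* = 377.
With the tax collected from consumers, demand (in seller-price terms) shifts: qd = 398 − (p + 7.5).
New equilibrium: consumers pay €26, sellers receive €18.5, q = 372. (Wedge: pb − ps = 7.5.)
Quantity falls by |ΔQ| = |377 − 372| = 5.
DWL = ½ · t · |ΔQ| = ½ · 7.5 · 5 = €18.75.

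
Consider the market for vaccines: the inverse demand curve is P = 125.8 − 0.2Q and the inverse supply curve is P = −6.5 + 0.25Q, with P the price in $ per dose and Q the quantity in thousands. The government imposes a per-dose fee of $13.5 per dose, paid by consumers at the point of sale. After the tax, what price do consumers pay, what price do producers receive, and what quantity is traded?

Rewrite in direct form: Qd = 629 − 5P and Qs = 4P + 26.
Without the tax, 629 − 5P = 4P + 26 gives 9P = 603, so P* = $67 and Q* = 294.
With the tax collected from consumers, demand (in seller-price terms) shifts: Qd = 629 − 5(P + 13.5).
New equilibrium: consumers pay $73, producers receive $59.5, Q = 264. (Wedge: Pb − Ps = 13.5.)

Consumers pay $73; producers receive $59.5; quantity = 264.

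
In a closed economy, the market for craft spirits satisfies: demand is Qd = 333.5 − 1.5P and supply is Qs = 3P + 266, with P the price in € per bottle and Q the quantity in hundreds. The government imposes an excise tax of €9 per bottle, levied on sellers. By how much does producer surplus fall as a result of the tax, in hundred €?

Before the tax: set 333.5 − 1.5P = 3P + 266 → P* = €15, Q* = 311.
With the tax collected from sellers, supply shifts: Qs = 3(P − 9) + 266.
New equilibrium: buyers pay €21, sellers receive €12, Q = 302. (Wedge: Pb − Ps = 9.)
ΔPS is the trapezoid between Q = 302 and Q = 311 of height €3: ½ · (311 + 302) · 3 = €919.5.

Producer surplus falls by €919.5 hundred.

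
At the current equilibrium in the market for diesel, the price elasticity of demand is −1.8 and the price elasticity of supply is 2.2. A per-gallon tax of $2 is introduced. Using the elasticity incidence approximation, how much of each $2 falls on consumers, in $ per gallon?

Consumers bear ≈ $1.1 per gallon.

Incidence ratio: consumers' share ≈ εs / (εs + |εd|) = 2.2 / (2.2 + 1.8) = 0.55.
So consumers bear ≈ 0.55 × $2 = $1.1; sellers bear $0.9.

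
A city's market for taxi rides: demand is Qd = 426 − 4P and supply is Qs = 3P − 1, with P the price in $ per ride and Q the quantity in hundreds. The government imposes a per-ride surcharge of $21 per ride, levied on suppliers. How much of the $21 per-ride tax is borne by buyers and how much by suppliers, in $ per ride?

Without the tax, 426 − 4P = 3P − 1 gives 7P = 427, so P* = $61 and Q* = 182.
With the tax collected from suppliers, supply shifts: Qs = 3(P − 21) − 1.
New equilibrium: buyers pay $70, suppliers receive $49, Q = 146. (Wedge: Pb − Ps = 21.)
Burden on buyers: $9; on suppliers: $12. (They sum to $21.)
The less price-elastic side of the market bears the larger share of a per-unit tax.

Buyers bear $9 per ride; suppliers bear $12 per ride.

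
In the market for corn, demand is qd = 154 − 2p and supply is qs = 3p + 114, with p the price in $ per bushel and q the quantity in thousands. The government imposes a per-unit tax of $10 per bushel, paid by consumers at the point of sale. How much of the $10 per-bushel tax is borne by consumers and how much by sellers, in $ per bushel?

Consumers bear $6 per bushel; sellers bear $4 per bushel.

Without the tax, 154 − 2p = 3p + 114 gives 5p = 40, so p* = $8 and q* = 138.
With the tax collected from consumers, demand (in seller-price terms) shifts: qd = 154 − 2(p + 10).
New equilibrium: consumers pay $14, sellers receive $4, q = 126. (Wedge: pb − ps = 10.)
Burden on consumers: $6; on sellers: $4. (They sum to $10.)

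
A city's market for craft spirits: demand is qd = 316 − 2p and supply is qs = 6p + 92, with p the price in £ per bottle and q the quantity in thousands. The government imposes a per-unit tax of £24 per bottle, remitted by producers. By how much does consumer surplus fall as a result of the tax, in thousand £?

Before the tax: set 316 − 2p = 6p + 92 → p* = £28, q* = 260.
With the tax collected from producers, supply shifts: qs = 6(p − 24) + 92.
New equilibrium: buyers pay £46, producers receive £22, q = 224. (Wedge: pb − ps = 24.)
ΔCS is the trapezoid between Q = 224 and Q = 260 of height £18: ½ · (260 + 224) · 18 = £4356.

Consumer surplus falls by £4356 thousand.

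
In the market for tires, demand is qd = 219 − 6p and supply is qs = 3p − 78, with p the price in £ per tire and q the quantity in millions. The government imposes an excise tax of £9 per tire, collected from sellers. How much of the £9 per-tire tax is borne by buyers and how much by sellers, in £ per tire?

Buyers bear £3 per tire; sellers bear £6 per tire.

Without the tax, 219 − 6p = 3p − 78 gives 9p = 297, so p* = £33 and q* = 21.
With the tax collected from sellers, supply shifts: qs = 3(p − 9) − 78.
New equilibrium: buyers pay £36, sellers receive £27, q = 3. (Wedge: pb − ps = 9.)
Burden on buyers: £3; on sellers: £6. (They sum to £9.)
The less price-elastic side of the market bears the larger share of a per-unit tax.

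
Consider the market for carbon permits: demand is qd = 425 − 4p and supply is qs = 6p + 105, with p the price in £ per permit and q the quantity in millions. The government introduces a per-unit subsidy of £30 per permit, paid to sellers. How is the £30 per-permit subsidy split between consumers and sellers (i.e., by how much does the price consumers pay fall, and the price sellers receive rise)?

Consumers gain £18 per permit; sellers gain £12 per permit.

Without the subsidy, 425 − 4p = 6p + 105 gives 10p = 320, so p* = £32 and q* = 297.
With a per-unit subsidy paid to sellers, each receives p + 30 per unit sold, so supply becomes qs = 6(p + 30) + 105.
New equilibrium: consumers pay £14, sellers receive £44, q = 369. (Wedge: pb − ps = −30.)
Gain to consumers: £18; to sellers: £12. (They sum to £30.)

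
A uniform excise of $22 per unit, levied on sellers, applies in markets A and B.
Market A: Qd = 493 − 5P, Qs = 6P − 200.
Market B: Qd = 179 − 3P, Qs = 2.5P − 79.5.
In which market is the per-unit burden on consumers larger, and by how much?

Market A, by $2.

Market A: pre-tax P* = $63, Q* = 178; post-tax Q = 118; per-unit burden on consumers = $12.
Market B: pre-tax P* = $47, Q* = 38; post-tax Q = 8; per-unit burden on consumers = $10.
Difference: $12 vs $10 → market A is larger by $2.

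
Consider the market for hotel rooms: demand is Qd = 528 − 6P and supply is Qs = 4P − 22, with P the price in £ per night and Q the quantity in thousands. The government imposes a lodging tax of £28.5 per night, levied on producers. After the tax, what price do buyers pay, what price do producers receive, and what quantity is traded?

Buyers pay £66.4; producers receive £37.9; quantity = 129.6.

Without the tax, 528 − 6P = 4P − 22 gives 10P = 550, so P* = £55 and Q* = 198.
With the tax collected from producers, supply shifts: Qs = 4(P − 28.5) − 22.
Solving gives Q = 129.6 with buyers paying £66.4 and producers receiving £37.9 (the £28.5 wedge).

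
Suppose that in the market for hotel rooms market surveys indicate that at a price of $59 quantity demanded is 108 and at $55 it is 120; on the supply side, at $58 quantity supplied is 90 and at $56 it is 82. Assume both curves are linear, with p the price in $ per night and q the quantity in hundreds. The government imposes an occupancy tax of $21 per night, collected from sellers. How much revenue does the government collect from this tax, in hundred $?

Demand slope: (120 − 108)/(55 − 59) = -3, so qd = 285 − 3p.
Supply slope: (82 − 90)/(56 − 58) = 4, so qs = 4p − 142.
Without the tax, 285 − 3p = 4p − 142 gives 7p = 427, so p* = $61 and q* = 102.
With the tax collected from sellers, supply shifts: qs = 4(p − 21) − 142.
New equilibrium: buyers pay $73, sellers receive $52, q = 66. (Wedge: pb − ps = 21.)
Revenue = t · Q = 21 · 66 = $1386.

Tax revenue = $1386 hundred.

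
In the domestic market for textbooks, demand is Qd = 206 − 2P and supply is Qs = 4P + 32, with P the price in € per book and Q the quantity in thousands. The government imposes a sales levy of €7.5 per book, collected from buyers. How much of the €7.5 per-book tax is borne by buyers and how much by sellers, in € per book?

Buyers bear €5 per book; sellers bear €2.5 per book.

Without the tax, 206 − 2P = 4P + 32 gives 6P = 174, so P* = €29 and Q* = 148.
With the tax collected from buyers, demand (in seller-price terms) shifts: Qd = 206 − 2(P + 7.5).
New equilibrium: buyers pay €34, sellers receive €26.5, Q = 138. (Wedge: Pb − Ps = 7.5.)
Burden on buyers: €5; on sellers: €2.5. (They sum to €7.5.)
The less price-elastic side of the market bears the larger share of a per-unit tax.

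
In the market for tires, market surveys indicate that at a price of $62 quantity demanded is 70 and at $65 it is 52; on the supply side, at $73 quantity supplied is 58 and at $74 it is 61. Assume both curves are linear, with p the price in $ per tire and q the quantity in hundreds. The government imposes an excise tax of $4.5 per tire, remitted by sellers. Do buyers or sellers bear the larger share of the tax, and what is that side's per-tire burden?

Demand slope: (52 − 70)/(65 − 62) = -6, so qd = 442 − 6p.
Supply slope: (61 − 58)/(74 − 73) = 3, so qs = 3p − 161.
Before the tax: set 442 − 6p = 3p − 161 → p* = $67, q* = 40.
With the tax collected from sellers, supply shifts: qs = 3(p − 4.5) − 161.
New equilibrium: buyers pay $68.5, sellers receive $64, q = 31. (Wedge: pb − ps = 4.5.)
Per-tire burden: buyers $1.5, sellers $3.
Sellers take the larger share because supply is less price-elastic here (demand slope 6 vs supply slope 3).

Sellers bear the larger share: $3 per tire.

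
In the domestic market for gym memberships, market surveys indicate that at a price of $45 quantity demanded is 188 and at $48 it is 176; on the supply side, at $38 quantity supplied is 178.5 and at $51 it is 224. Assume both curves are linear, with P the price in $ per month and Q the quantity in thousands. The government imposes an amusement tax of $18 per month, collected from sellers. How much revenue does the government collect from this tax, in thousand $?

Tax revenue = $2923.2 thousand.

Demand slope: (176 − 188)/(48 − 45) = -4, so Qd = 368 − 4P.
Supply slope: (224 − 178.5)/(51 − 38) = 3.5, so Qs = 3.5P + 45.5.
Before the tax: set 368 − 4P = 3.5P + 45.5 → P* = $43, Q* = 196.
With the tax collected from sellers, supply shifts: Qs = 3.5(P − 18) + 45.5.
New equilibrium: buyers pay $51.4, sellers receive $33.4, Q = 162.4. (Wedge: Pb − Ps = 18.)
Revenue = t · Q = 18 · 162.4 = $2923.2.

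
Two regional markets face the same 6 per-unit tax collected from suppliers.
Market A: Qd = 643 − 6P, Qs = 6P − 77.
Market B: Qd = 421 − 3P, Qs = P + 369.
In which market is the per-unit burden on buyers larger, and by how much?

Market A: pre-tax P* = 60, Q* = 283; post-tax Q = 265; per-unit burden on buyers = 3.
Market B: pre-tax P* = 13, Q* = 382; post-tax Q = 377.5; per-unit burden on buyers = 1.5.
Difference: 3 vs 1.5 → market A is larger by 1.5.

Market A, by 1.5.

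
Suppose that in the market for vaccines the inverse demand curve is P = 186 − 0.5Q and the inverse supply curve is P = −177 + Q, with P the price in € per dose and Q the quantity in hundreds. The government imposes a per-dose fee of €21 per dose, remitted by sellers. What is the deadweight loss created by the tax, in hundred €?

Deadweight loss = €147 hundred.

Rewrite in direct form: Qd = 372 − 2P and Qs = P + 177.
Without the tax, 372 − 2P = P + 177 gives 3P = 195, so P* = €65 and Q* = 242.
With the tax collected from sellers, supply shifts: Qs = (P − 21) + 177.
New equilibrium: consumers pay €72, sellers receive €51, Q = 228. (Wedge: Pb − Ps = 21.)
Quantity falls by |ΔQ| = |242 − 228| = 14.
DWL = ½ · t · |ΔQ| = ½ · 21 · 14 = €147.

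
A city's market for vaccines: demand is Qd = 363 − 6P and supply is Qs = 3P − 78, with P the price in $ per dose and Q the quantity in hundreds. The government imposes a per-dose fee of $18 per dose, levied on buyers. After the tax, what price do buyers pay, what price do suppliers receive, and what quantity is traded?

Before the tax: set 363 − 6P = 3P − 78 → P* = $49, Q* = 69.
With the tax collected from buyers, demand (in seller-price terms) shifts: Qd = 363 − 6(P + 18).
New equilibrium: buyers pay $55, suppliers receive $37, Q = 33. (Wedge: Pb − Ps = 18.)
The less price-elastic side of the market bears the larger share of a per-unit tax.

Buyers pay $55; suppliers receive $37; quantity = 33.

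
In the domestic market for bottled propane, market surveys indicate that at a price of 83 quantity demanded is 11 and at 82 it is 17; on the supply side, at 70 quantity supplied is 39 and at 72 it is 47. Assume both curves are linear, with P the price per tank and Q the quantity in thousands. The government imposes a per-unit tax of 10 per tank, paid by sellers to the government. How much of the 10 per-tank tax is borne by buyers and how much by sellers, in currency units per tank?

Buyers bear 4 per tank; sellers bear 6 per tank.

Demand slope: (17 − 11)/(82 − 83) = -6, so Qd = 509 − 6P.
Supply slope: (47 − 39)/(72 − 70) = 4, so Qs = 4P − 241.
Without the tax, 509 − 6P = 4P − 241 gives 10P = 750, so P* = 75 and Q* = 59.
With the tax collected from sellers, supply shifts: Qs = 4(P − 10) − 241.
New equilibrium: buyers pay 79, sellers receive 69, Q = 35. (Wedge: Pb − Ps = 10.)
Burden on buyers: 4; on sellers: 6. (They sum to 10.)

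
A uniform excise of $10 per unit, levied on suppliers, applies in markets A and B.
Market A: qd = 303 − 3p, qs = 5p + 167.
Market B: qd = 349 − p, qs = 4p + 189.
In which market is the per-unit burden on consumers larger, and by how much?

Market B, by $1.75.

Market A: pre-tax p* = $17, q* = 252; post-tax q = 233.25; per-unit burden on consumers = $6.25.
Market B: pre-tax p* = $32, q* = 317; post-tax q = 309; per-unit burden on consumers = $8.
Difference: $6.25 vs $8 → market B is larger by $1.75.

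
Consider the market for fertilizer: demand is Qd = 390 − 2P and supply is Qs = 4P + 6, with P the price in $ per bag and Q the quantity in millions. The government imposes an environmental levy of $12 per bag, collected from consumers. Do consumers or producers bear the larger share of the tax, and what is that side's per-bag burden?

Without the tax, 390 − 2P = 4P + 6 gives 6P = 384, so P* = $64 and Q* = 262.
With the tax collected from consumers, demand (in seller-price terms) shifts: Qd = 390 − 2(P + 12).
New equilibrium: consumers pay $72, producers receive $60, Q = 246. (Wedge: Pb − Ps = 12.)
Per-bag burden: consumers $8, producers $4.
Consumers take the larger share because demand is less price-elastic here (demand slope 2 vs supply slope 4).

Consumers bear the larger share: $8 per bag.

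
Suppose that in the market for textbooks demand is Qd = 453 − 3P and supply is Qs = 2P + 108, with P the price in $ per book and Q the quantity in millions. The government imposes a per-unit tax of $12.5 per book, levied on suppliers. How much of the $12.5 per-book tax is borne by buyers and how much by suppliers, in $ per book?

Before the tax: set 453 − 3P = 2P + 108 → P* = $69, Q* = 246.
With the tax collected from suppliers, supply shifts: Qs = 2(P − 12.5) + 108.
New equilibrium: buyers pay $74, suppliers receive $61.5, Q = 231. (Wedge: Pb − Ps = 12.5.)
Burden on buyers: $5; on suppliers: $7.5. (They sum to $12.5.)

Buyers bear $5 per book; suppliers bear $7.5 per book.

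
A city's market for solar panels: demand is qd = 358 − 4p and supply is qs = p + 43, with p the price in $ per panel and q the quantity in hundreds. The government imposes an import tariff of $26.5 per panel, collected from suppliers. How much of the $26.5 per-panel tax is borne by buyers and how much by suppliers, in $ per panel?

Buyers bear $5.3 per panel; suppliers bear $21.2 per panel.

Without the tax, 358 − 4p = p + 43 gives 5p = 315, so p* = $63 and q* = 106.
With the tax collected from suppliers, supply shifts: qs = (p − 26.5) + 43.
Solving gives q = 84.8 with buyers paying $68.3 and suppliers receiving $41.8 (the $26.5 wedge).
Burden on buyers: $5.3; on suppliers: $21.2. (They sum to $26.5.)
The less price-elastic side of the market bears the larger share of a per-unit tax.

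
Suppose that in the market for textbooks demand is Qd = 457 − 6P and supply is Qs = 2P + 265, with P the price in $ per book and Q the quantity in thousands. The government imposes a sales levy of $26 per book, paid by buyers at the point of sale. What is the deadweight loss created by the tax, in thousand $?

Deadweight loss = $507 thousand.

Without the tax, 457 − 6P = 2P + 265 gives 8P = 192, so P* = $24 and Q* = 313.
With the tax collected from buyers, demand (in seller-price terms) shifts: Qd = 457 − 6(P + 26).
New equilibrium: buyers pay $30.5, producers receive $4.5, Q = 274. (Wedge: Pb − Ps = 26.)
Quantity falls by |ΔQ| = |313 − 274| = 39.
DWL = ½ · t · |ΔQ| = ½ · 26 · 39 = $507.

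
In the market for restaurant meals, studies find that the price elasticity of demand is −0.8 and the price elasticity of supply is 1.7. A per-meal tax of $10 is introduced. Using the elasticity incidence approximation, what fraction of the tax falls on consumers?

Incidence ratio: consumers' share ≈ εs / (εs + |εd|) = 1.7 / (1.7 + 0.8) = 0.68.
Supply is the more elastic side, so consumers bear the larger share.

Consumers' share ≈ 0.68.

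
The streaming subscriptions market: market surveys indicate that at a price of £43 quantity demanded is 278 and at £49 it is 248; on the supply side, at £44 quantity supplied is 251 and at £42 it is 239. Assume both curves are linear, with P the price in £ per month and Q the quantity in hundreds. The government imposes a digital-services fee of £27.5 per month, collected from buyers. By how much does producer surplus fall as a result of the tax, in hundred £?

Producer surplus falls by £2818.75 hundred.

Demand slope: (248 − 278)/(49 − 43) = -5, so Qd = 493 − 5P.
Supply slope: (239 − 251)/(42 − 44) = 6, so Qs = 6P − 13.
Before the tax: set 493 − 5P = 6P − 13 → P* = £46, Q* = 263.
With the tax collected from buyers, demand (in seller-price terms) shifts: Qd = 493 − 5(P + 27.5).
Solving gives Q = 188 with buyers paying £61 and suppliers receiving £33.5 (the £27.5 wedge).
ΔPS is the trapezoid between Q = 188 and Q = 263 of height £12.5: ½ · (263 + 188) · 12.5 = £2818.75.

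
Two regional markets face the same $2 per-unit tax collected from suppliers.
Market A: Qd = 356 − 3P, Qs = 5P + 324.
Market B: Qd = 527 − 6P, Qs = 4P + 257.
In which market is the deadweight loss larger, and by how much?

Market B, by $1.05.

Market A: pre-tax P* = $4, Q* = 344; post-tax Q = 340.25; deadweight loss = $3.75.
Market B: pre-tax P* = $27, Q* = 365; post-tax Q = 360.2; deadweight loss = $4.8.
Difference: $3.75 vs $4.8 → market B is larger by $1.05.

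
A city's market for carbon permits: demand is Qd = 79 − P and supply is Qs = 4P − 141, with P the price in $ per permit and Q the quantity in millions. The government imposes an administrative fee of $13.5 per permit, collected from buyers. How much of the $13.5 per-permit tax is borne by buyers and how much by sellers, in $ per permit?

Buyers bear $10.8 per permit; sellers bear $2.7 per permit.

Without the tax, 79 − P = 4P − 141 gives 5P = 220, so P* = $44 and Q* = 35.
With the tax collected from buyers, demand (in seller-price terms) shifts: Qd = 79 − (P + 13.5).
Solving gives Q = 24.2 with buyers paying $54.8 and sellers receiving $41.3 (the $13.5 wedge).
Burden on buyers: $10.8; on sellers: $2.7. (They sum to $13.5.)
The less price-elastic side of the market bears the larger share of a per-unit tax.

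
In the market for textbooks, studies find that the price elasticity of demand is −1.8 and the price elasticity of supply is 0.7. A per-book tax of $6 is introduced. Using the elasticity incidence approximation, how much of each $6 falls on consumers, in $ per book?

Incidence ratio: consumers' share ≈ εs / (εs + |εd|) = 0.7 / (0.7 + 1.8) = 0.28.
So consumers bear ≈ 0.28 × $6 = $1.68; suppliers bear $4.32.

Consumers bear ≈ $1.68 per book.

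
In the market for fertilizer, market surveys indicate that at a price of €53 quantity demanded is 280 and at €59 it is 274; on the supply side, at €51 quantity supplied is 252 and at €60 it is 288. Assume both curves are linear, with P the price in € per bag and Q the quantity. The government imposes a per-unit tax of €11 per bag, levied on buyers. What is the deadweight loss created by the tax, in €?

Demand slope: (274 − 280)/(59 − 53) = -1, so Qd = 333 − P.
Supply slope: (288 − 252)/(60 − 51) = 4, so Qs = 4P + 48.
Without the tax, 333 − P = 4P + 48 gives 5P = 285, so P* = €57 and Q* = 276.
With the tax collected from buyers, demand (in seller-price terms) shifts: Qd = 333 − (P + 11).
Solving gives Q = 267.2 with buyers paying €65.8 and sellers receiving €54.8 (the €11 wedge).
Quantity falls by |ΔQ| = |276 − 267.2| = 8.8.
DWL = ½ · t · |ΔQ| = ½ · 11 · 8.8 = €48.4.

Deadweight loss = €48.4.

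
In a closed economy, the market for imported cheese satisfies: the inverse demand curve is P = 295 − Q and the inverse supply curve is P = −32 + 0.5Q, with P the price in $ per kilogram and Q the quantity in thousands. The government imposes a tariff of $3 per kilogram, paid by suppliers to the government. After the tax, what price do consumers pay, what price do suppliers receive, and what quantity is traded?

Rewrite in direct form: Qd = 295 − P and Qs = 2P + 64.
Before the tax: set 295 − P = 2P + 64 → P* = $77, Q* = 218.
With the tax collected from suppliers, supply shifts: Qs = 2(P − 3) + 64.
New equilibrium: consumers pay $79, suppliers receive $76, Q = 216. (Wedge: Pb − Ps = 3.)
The less price-elastic side of the market bears the larger share of a per-unit tax.

Consumers pay $79; suppliers receive $76; quantity = 216.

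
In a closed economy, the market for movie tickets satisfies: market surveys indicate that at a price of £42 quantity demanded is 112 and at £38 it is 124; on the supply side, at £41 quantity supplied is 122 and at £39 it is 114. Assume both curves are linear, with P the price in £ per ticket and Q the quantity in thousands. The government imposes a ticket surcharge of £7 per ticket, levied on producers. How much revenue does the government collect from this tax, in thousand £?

Tax revenue = £742 thousand.

Demand slope: (124 − 112)/(38 − 42) = -3, so Qd = 238 − 3P.
Supply slope: (114 − 122)/(39 − 41) = 4, so Qs = 4P − 42.
Without the tax, 238 − 3P = 4P − 42 gives 7P = 280, so P* = £40 and Q* = 118.
With the tax collected from producers, supply shifts: Qs = 4(P − 7) − 42.
Solving gives Q = 106 with consumers paying £44 and producers receiving £37 (the £7 wedge).
Revenue = t · Q = 7 · 106 = £742.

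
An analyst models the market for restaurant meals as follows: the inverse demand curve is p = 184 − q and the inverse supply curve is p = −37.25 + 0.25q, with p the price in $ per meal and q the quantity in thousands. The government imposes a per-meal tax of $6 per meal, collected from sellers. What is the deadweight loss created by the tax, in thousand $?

Rewrite in direct form: qd = 184 − p and qs = 4p + 149.
Before the tax: set 184 − p = 4p + 149 → p* = $7, q* = 177.
With the tax collected from sellers, supply shifts: qs = 4(p − 6) + 149.
Solving gives q = 172.2 with consumers paying $11.8 and sellers receiving $5.8 (the $6 wedge).
Quantity falls by |ΔQ| = |177 − 172.2| = 4.8.
DWL = ½ · t · |ΔQ| = ½ · 6 · 4.8 = $14.4.

Deadweight loss = $14.4 thousand.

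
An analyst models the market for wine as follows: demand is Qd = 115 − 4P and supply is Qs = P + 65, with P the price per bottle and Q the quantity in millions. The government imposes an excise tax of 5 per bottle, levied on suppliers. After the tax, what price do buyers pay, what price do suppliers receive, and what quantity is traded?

Buyers pay 11; suppliers receive 6; quantity = 71.

Before the tax: set 115 − 4P = P + 65 → P* = 10, Q* = 75.
With the tax collected from suppliers, supply shifts: Qs = (P − 5) + 65.
Solving gives Q = 71 with buyers paying 11 and suppliers receiving 6 (the 5 wedge).
The less price-elastic side of the market bears the larger share of a per-unit tax.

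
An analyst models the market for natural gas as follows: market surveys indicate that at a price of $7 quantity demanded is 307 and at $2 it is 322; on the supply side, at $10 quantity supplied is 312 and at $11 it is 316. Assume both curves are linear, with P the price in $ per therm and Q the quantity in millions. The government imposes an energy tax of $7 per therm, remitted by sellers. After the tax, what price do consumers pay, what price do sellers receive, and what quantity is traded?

Consumers pay $12; sellers receive $5; quantity = 292.

Demand slope: (322 − 307)/(2 − 7) = -3, so Qd = 328 − 3P.
Supply slope: (316 − 312)/(11 − 10) = 4, so Qs = 4P + 272.
Before the tax: set 328 − 3P = 4P + 272 → P* = $8, Q* = 304.
With the tax collected from sellers, supply shifts: Qs = 4(P − 7) + 272.
Solving gives Q = 292 with consumers paying $12 and sellers receiving $5 (the $7 wedge).
The less price-elastic side of the market bears the larger share of a per-unit tax.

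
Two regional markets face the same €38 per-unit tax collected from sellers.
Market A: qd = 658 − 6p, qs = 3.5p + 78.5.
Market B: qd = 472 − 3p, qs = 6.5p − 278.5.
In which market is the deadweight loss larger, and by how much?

Market A, by €114.

Market A: pre-tax p* = €61, q* = 292; post-tax q = 208; deadweight loss = €1596.
Market B: pre-tax p* = €79, q* = 235; post-tax q = 157; deadweight loss = €1482.
Difference: €1596 vs €1482 → market A is larger by €114.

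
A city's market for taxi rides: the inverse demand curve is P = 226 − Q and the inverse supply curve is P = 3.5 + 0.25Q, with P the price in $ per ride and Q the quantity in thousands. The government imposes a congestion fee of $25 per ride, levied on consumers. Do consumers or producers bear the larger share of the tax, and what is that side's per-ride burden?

Inverting to Q(P) form: Qd = 226 − P; Qs = 4P − 14.
Before the tax: set 226 − P = 4P − 14 → P* = $48, Q* = 178.
With the tax collected from consumers, demand (in seller-price terms) shifts: Qd = 226 − (P + 25).
Solving gives Q = 158 with consumers paying $68 and producers receiving $43 (the $25 wedge).
Per-ride burden: consumers $20, producers $5.
Consumers take the larger share because demand is less price-elastic here (demand slope 1 vs supply slope 4).

Consumers bear the larger share: $20 per ride.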